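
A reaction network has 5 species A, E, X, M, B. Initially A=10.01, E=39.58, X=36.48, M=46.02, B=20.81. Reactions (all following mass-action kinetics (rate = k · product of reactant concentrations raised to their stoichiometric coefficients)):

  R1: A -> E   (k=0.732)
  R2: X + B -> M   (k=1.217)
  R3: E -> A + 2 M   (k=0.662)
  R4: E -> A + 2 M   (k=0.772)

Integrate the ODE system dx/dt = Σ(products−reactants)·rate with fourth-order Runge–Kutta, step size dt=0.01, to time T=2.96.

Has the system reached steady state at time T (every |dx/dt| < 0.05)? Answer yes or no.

Steady state at T: no

RK4 with dt=0.01: 296 steps to T=2.96. Trajectory (selected grid times):
t=0.00: A=10.01 E=39.58 X=36.48 M=46.02 B=20.81
t=0.33: A=21.66 E=27.93 X=15.69 M=98.11 B=0.02
t=0.66: A=27.37 E=22.22 X=15.67 M=121.54 B=0.00
t=0.99: A=30.16 E=19.43 X=15.67 M=141.09 B=0.00
t=1.32: A=31.52 E=18.07 X=15.67 M=158.76 B=0.00
t=1.64: A=32.18 E=17.41 X=15.67 M=175.01 B=0.00
t=1.97: A=32.51 E=17.08 X=15.67 M=191.31 B=0.00
t=2.30: A=32.67 E=16.92 X=15.67 M=207.39 B=0.00
t=2.63: A=32.75 E=16.84 X=15.67 M=223.36 B=0.00
t=2.96: A=32.79 E=16.80 X=15.67 M=239.27 B=0.00
Rates at T: R1=24.0049, R2=0.0000, R3=11.1192, R4=12.9668
dx/dt at T (Σ net stoichiometry × rate): A=+0.0812, E=-0.0812, X=-0.0000, M=+48.1722, B=-0.0000
Largest |dx/dt| is |+48.1722| (M) ≥ 0.05 → not steady.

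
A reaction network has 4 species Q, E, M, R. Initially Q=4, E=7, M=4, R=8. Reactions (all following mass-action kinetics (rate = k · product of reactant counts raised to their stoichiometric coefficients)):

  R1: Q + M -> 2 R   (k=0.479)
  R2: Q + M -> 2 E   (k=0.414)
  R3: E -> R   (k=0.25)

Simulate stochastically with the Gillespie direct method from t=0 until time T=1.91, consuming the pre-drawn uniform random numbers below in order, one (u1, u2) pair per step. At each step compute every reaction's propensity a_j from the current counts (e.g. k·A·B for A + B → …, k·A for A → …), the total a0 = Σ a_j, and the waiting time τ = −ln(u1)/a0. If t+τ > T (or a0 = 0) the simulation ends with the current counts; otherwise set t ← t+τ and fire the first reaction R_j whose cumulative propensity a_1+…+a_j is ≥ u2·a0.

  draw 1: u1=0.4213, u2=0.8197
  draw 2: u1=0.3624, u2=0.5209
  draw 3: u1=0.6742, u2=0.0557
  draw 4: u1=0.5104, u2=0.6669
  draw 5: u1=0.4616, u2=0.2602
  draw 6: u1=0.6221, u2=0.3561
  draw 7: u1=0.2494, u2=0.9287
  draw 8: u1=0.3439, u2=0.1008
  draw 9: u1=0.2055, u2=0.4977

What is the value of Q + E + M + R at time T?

Value at T = 23

Check how each reaction changes W = Q + E + M + R (weight of products minus weight of reactants):
R1: Q + M -> 2 R: (1·2) − (1·1 + 1·1) = 2 − 2 = 0
R2: Q + M -> 2 E: (1·2) − (1·1 + 1·1) = 2 − 2 = 0
R3: E -> R: (1·1) − (1·1) = 1 − 1 = 0
Every reaction leaves W unchanged, so W is conserved and no simulation is needed: W(T) = W(0) = 4 + 7 + 4 + 8 = 23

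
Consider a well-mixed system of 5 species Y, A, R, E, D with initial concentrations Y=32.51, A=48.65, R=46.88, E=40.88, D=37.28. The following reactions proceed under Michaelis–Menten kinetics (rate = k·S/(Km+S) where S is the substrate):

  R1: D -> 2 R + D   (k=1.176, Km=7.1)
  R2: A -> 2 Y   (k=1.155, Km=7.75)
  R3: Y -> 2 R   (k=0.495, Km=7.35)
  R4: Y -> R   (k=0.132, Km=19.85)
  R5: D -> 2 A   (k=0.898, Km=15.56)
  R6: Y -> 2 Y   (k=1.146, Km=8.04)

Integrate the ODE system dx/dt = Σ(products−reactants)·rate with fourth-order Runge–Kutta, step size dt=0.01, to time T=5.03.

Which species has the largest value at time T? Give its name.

RK4 with dt=0.01: 503 steps to T=5.03. Trajectory (selected grid times):
t=0.00: Y=32.51 A=48.65 R=46.88 E=40.88 D=37.28
t=0.56: Y=33.87 A=48.80 R=48.49 E=40.88 D=36.93
t=1.12: Y=35.23 A=48.95 R=50.09 E=40.88 D=36.57
t=1.68: Y=36.59 A=49.09 R=51.70 E=40.88 D=36.22
t=2.24: Y=37.96 A=49.24 R=53.32 E=40.88 D=35.87
t=2.79: Y=39.30 A=49.38 R=54.90 E=40.88 D=35.52
t=3.35: Y=40.67 A=49.52 R=56.51 E=40.88 D=35.18
t=3.91: Y=42.04 A=49.65 R=58.13 E=40.88 D=34.83
t=4.47: Y=43.42 A=49.79 R=59.75 E=40.88 D=34.48
t=5.03: Y=44.79 A=49.92 R=61.36 E=40.88 D=34.13
At T=5.03: Y=44.79 A=49.92 R=61.36 E=40.88 D=34.13; the largest is R.

Dominant species at T: R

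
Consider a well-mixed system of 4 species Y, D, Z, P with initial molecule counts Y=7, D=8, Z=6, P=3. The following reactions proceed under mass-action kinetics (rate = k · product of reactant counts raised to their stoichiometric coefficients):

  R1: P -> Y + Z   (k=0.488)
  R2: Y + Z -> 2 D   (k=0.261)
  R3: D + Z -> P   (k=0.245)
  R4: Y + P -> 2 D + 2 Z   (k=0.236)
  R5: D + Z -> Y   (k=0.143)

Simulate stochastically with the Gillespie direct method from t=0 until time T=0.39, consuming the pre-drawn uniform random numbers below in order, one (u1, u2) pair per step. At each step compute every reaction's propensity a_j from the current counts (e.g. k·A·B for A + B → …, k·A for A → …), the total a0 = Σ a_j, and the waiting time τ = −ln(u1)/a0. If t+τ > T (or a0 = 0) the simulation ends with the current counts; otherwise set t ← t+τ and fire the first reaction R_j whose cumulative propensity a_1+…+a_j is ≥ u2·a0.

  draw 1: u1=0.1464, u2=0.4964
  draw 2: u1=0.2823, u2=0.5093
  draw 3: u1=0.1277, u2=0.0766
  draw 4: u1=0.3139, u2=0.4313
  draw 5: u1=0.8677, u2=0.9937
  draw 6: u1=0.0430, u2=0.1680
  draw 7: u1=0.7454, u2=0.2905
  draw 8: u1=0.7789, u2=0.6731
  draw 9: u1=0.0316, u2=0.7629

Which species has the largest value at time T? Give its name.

Dominant species at T: D

t=0.000: Y=7 D=8 Z=6 P=3
Draw 1: a1=1.464, a2=10.962, a3=11.760, a4=4.956, a5=6.864, a0=36.006; τ=−ln(0.1464)/36.006=0.053 → t=0.053; u2·a0=0.4964·36.006=17.873; a1+a2=12.426 < 17.873 ≤ a1+…+a3=24.186 → R3 fires; Y=7 D=7 Z=5 P=4
Draw 2: a1=1.952, a2=9.135, a3=8.575, a4=6.608, a5=5.005, a0=31.275; τ=−ln(0.2823)/31.275=0.040 → t=0.094; u2·a0=0.5093·31.275=15.928; a1+a2=11.087 < 15.928 ≤ a1+…+a3=19.662 → R3 fires; Y=7 D=6 Z=4 P=5
Draw 3: a1=2.440, a2=7.308, a3=5.880, a4=8.260, a5=3.432, a0=27.320; τ=−ln(0.1277)/27.320=0.075 → t=0.169; u2·a0=0.0766·27.320=2.093 ≤ a1=2.440 → R1 fires; Y=8 D=6 Z=5 P=4
Draw 4: a1=1.952, a2=10.440, a3=7.350, a4=7.552, a5=4.290, a0=31.584; τ=−ln(0.3139)/31.584=0.037 → t=0.206; u2·a0=0.4313·31.584=13.622; a1+a2=12.392 < 13.622 ≤ a1+…+a3=19.742 → R3 fires; Y=8 D=5 Z=4 P=5
Draw 5: a1=2.440, a2=8.352, a3=4.900, a4=9.440, a5=2.860, a0=27.992; τ=−ln(0.8677)/27.992=0.005 → t=0.211; u2·a0=0.9937·27.992=27.816; a1+…+a4=25.132 < 27.816 ≤ a1+…+a5=27.992 → R5 fires; Y=9 D=4 Z=3 P=5
Draw 6: a1=2.440, a2=7.047, a3=2.940, a4=10.620, a5=1.716, a0=24.763; τ=−ln(0.0430)/24.763=0.127 → t=0.338; u2·a0=0.1680·24.763=4.160; a1=2.440 < 4.160 ≤ a1+a2=9.487 → R2 fires; Y=8 D=6 Z=2 P=5
Draw 7: a1=2.440, a2=4.176, a3=2.940, a4=9.440, a5=1.716, a0=20.712; τ=−ln(0.7454)/20.712=0.014 → t=0.352; u2·a0=0.2905·20.712=6.017; a1=2.440 < 6.017 ≤ a1+a2=6.616 → R2 fires; Y=7 D=8 Z=1 P=5
Draw 8: a1=2.440, a2=1.827, a3=1.960, a4=8.260, a5=1.144, a0=15.631; τ=−ln(0.7789)/15.631=0.016 → t=0.368; u2·a0=0.6731·15.631=10.521; a1+…+a3=6.227 < 10.521 ≤ a1+…+a4=14.487 → R4 fires; Y=6 D=10 Z=3 P=4
Draw 9: a1=1.952, a2=4.698, a3=7.350, a4=5.664, a5=4.290, a0=23.954; τ=−ln(0.0316)/23.954=0.144 → t=0.512 > T=0.39: stop.
At T=0.39: Y=6 D=10 Z=3 P=4; the largest is D.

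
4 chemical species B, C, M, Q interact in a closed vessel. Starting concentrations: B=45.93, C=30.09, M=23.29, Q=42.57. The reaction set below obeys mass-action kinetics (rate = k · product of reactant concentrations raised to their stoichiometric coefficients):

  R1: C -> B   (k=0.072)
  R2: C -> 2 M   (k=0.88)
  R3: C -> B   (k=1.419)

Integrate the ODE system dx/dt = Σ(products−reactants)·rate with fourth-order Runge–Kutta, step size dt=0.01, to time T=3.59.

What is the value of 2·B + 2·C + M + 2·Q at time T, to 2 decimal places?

Check how each reaction changes W = 2·B + 2·C + M + 2·Q (weight of products minus weight of reactants):
R1: C -> B: (2·1) − (2·1) = 2 − 2 = 0
R2: C -> 2 M: (1·2) − (2·1) = 2 − 2 = 0
R3: C -> B: (2·1) − (2·1) = 2 − 2 = 0
Every reaction leaves W unchanged, so W is conserved and no simulation is needed: W(T) = W(0) = 2·45.93 + 2·30.09 + 23.29 + 2·42.57 = 260.47

Value at T = 260.47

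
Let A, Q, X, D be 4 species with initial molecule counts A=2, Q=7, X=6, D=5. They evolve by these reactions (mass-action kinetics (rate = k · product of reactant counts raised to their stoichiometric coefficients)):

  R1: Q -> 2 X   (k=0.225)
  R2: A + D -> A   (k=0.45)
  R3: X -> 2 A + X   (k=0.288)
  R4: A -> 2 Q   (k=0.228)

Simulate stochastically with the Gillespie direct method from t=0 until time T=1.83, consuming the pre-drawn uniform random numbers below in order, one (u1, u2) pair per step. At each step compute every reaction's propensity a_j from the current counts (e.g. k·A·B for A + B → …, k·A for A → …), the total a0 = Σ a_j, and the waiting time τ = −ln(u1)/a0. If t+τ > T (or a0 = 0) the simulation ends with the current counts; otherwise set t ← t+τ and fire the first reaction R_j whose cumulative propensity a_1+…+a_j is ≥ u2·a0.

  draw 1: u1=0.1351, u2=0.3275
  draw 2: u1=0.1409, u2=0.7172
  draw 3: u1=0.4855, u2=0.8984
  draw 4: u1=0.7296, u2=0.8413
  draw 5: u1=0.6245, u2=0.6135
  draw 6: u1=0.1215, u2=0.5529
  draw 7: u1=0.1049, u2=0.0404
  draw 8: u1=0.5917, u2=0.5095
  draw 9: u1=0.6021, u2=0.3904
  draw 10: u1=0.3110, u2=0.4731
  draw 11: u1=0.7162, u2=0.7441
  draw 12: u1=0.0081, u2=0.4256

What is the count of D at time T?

t=0.000: A=2 Q=7 X=6 D=5
Draw 1: a1=1.575, a2=4.500, a3=1.728, a4=0.456, a0=8.259; τ=−ln(0.1351)/8.259=0.242 → t=0.242; u2·a0=0.3275·8.259=2.705; a1=1.575 < 2.705 ≤ a1+a2=6.075 → R2 fires; A=2 Q=7 X=6 D=4
Draw 2: a1=1.575, a2=3.600, a3=1.728, a4=0.456, a0=7.359; τ=−ln(0.1409)/7.359=0.266 → t=0.509; u2·a0=0.7172·7.359=5.278; a1+a2=5.175 < 5.278 ≤ a1+…+a3=6.903 → R3 fires; A=4 Q=7 X=6 D=4
Draw 3: a1=1.575, a2=7.200, a3=1.728, a4=0.912, a0=11.415; τ=−ln(0.4855)/11.415=0.063 → t=0.572; u2·a0=0.8984·11.415=10.255; a1+a2=8.775 < 10.255 ≤ a1+…+a3=10.503 → R3 fires; A=6 Q=7 X=6 D=4
Draw 4: a1=1.575, a2=10.800, a3=1.728, a4=1.368, a0=15.471; τ=−ln(0.7296)/15.471=0.020 → t=0.592; u2·a0=0.8413·15.471=13.016; a1+a2=12.375 < 13.016 ≤ a1+…+a3=14.103 → R3 fires; A=8 Q=7 X=6 D=4
Draw 5: a1=1.575, a2=14.400, a3=1.728, a4=1.824, a0=19.527; τ=−ln(0.6245)/19.527=0.024 → t=0.616; u2·a0=0.6135·19.527=11.980; a1=1.575 < 11.980 ≤ a1+a2=15.975 → R2 fires; A=8 Q=7 X=6 D=3
Draw 6: a1=1.575, a2=10.800, a3=1.728, a4=1.824, a0=15.927; τ=−ln(0.1215)/15.927=0.132 → t=0.749; u2·a0=0.5529·15.927=8.806; a1=1.575 < 8.806 ≤ a1+a2=12.375 → R2 fires; A=8 Q=7 X=6 D=2
Draw 7: a1=1.575, a2=7.200, a3=1.728, a4=1.824, a0=12.327; τ=−ln(0.1049)/12.327=0.183 → t=0.932; u2·a0=0.0404·12.327=0.498 ≤ a1=1.575 → R1 fires; A=8 Q=6 X=8 D=2
Draw 8: a1=1.350, a2=7.200, a3=2.304, a4=1.824, a0=12.678; τ=−ln(0.5917)/12.678=0.041 → t=0.973; u2·a0=0.5095·12.678=6.459; a1=1.350 < 6.459 ≤ a1+a2=8.550 → R2 fires; A=8 Q=6 X=8 D=1
Draw 9: a1=1.350, a2=3.600, a3=2.304, a4=1.824, a0=9.078; τ=−ln(0.6021)/9.078=0.056 → t=1.029; u2·a0=0.3904·9.078=3.544; a1=1.350 < 3.544 ≤ a1+a2=4.950 → R2 fires; A=8 Q=6 X=8 D=0
Draw 10: a1=1.350, a2=0.000, a3=2.304, a4=1.824, a0=5.478; τ=−ln(0.3110)/5.478=0.213 → t=1.242; u2·a0=0.4731·5.478=2.592; a1+a2=1.350 < 2.592 ≤ a1+…+a3=3.654 → R3 fires; A=10 Q=6 X=8 D=0
Draw 11: a1=1.350, a2=0.000, a3=2.304, a4=2.280, a0=5.934; τ=−ln(0.7162)/5.934=0.056 → t=1.298; u2·a0=0.7441·5.934=4.415; a1+…+a3=3.654 < 4.415 ≤ a1+…+a4=5.934 → R4 fires; A=9 Q=8 X=8 D=0
Draw 12: a1=1.800, a2=0.000, a3=2.304, a4=2.052, a0=6.156; τ=−ln(0.0081)/6.156=0.782 → t=2.081 > T=1.83: stop.
Read off D at T=1.83: 0

D at T = 0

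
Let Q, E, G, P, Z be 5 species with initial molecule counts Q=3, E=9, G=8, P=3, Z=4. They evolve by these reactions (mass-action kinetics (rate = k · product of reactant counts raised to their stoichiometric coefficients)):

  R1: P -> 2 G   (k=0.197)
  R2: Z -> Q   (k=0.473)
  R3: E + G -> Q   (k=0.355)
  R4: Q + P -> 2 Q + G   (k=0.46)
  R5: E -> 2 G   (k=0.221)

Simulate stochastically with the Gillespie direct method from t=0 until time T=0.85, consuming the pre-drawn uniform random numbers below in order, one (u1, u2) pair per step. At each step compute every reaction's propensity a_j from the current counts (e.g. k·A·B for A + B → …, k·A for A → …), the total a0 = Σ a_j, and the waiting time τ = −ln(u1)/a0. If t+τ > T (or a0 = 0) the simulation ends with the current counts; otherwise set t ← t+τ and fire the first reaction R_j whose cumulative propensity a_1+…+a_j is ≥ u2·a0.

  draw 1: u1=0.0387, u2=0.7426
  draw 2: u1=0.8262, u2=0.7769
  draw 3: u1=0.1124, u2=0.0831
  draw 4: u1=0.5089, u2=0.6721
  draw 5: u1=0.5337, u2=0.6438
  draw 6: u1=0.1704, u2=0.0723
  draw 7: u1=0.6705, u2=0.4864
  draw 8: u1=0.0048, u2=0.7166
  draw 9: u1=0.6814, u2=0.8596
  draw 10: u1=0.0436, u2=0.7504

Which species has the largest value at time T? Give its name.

t=0.000: Q=3 E=9 G=8 P=3 Z=4
Draw 1: a1=0.591, a2=1.892, a3=25.560, a4=4.140, a5=1.989, a0=34.172; τ=−ln(0.0387)/34.172=0.095 → t=0.095; u2·a0=0.7426·34.172=25.376; a1+a2=2.483 < 25.376 ≤ a1+…+a3=28.043 → R3 fires; Q=4 E=8 G=7 P=3 Z=4
Draw 2: a1=0.591, a2=1.892, a3=19.880, a4=5.520, a5=1.768, a0=29.651; τ=−ln(0.8262)/29.651=0.006 → t=0.102; u2·a0=0.7769·29.651=23.036; a1+…+a3=22.363 < 23.036 ≤ a1+…+a4=27.883 → R4 fires; Q=5 E=8 G=8 P=2 Z=4
Draw 3: a1=0.394, a2=1.892, a3=22.720, a4=4.600, a5=1.768, a0=31.374; τ=−ln(0.1124)/31.374=0.070 → t=0.171; u2·a0=0.0831·31.374=2.607; a1+a2=2.286 < 2.607 ≤ a1+…+a3=25.006 → R3 fires; Q=6 E=7 G=7 P=2 Z=4
Draw 4: a1=0.394, a2=1.892, a3=17.395, a4=5.520, a5=1.547, a0=26.748; τ=−ln(0.5089)/26.748=0.025 → t=0.197; u2·a0=0.6721·26.748=17.977; a1+a2=2.286 < 17.977 ≤ a1+…+a3=19.681 → R3 fires; Q=7 E=6 G=6 P=2 Z=4
Draw 5: a1=0.394, a2=1.892, a3=12.780, a4=6.440, a5=1.326, a0=22.832; τ=−ln(0.5337)/22.832=0.028 → t=0.224; u2·a0=0.6438·22.832=14.699; a1+a2=2.286 < 14.699 ≤ a1+…+a3=15.066 → R3 fires; Q=8 E=5 G=5 P=2 Z=4
Draw 6: a1=0.394, a2=1.892, a3=8.875, a4=7.360, a5=1.105, a0=19.626; τ=−ln(0.1704)/19.626=0.090 → t=0.314; u2·a0=0.0723·19.626=1.419; a1=0.394 < 1.419 ≤ a1+a2=2.286 → R2 fires; Q=9 E=5 G=5 P=2 Z=3
Draw 7: a1=0.394, a2=1.419, a3=8.875, a4=8.280, a5=1.105, a0=20.073; τ=−ln(0.6705)/20.073=0.020 → t=0.334; u2·a0=0.4864·20.073=9.764; a1+a2=1.813 < 9.764 ≤ a1+…+a3=10.688 → R3 fires; Q=10 E=4 G=4 P=2 Z=3
Draw 8: a1=0.394, a2=1.419, a3=5.680, a4=9.200, a5=0.884, a0=17.577; τ=−ln(0.0048)/17.577=0.304 → t=0.638; u2·a0=0.7166·17.577=12.596; a1+…+a3=7.493 < 12.596 ≤ a1+…+a4=16.693 → R4 fires; Q=11 E=4 G=5 P=1 Z=3
Draw 9: a1=0.197, a2=1.419, a3=7.100, a4=5.060, a5=0.884, a0=14.660; τ=−ln(0.6814)/14.660=0.026 → t=0.664; u2·a0=0.8596·14.660=12.602; a1+…+a3=8.716 < 12.602 ≤ a1+…+a4=13.776 → R4 fires; Q=12 E=4 G=6 P=0 Z=3
Draw 10: a1=0.000, a2=1.419, a3=8.520, a4=0.000, a5=0.884, a0=10.823; τ=−ln(0.0436)/10.823=0.289 → t=0.953 > T=0.85: stop.
At T=0.85: Q=12 E=4 G=6 P=0 Z=3; the largest is Q.

Dominant species at T: Q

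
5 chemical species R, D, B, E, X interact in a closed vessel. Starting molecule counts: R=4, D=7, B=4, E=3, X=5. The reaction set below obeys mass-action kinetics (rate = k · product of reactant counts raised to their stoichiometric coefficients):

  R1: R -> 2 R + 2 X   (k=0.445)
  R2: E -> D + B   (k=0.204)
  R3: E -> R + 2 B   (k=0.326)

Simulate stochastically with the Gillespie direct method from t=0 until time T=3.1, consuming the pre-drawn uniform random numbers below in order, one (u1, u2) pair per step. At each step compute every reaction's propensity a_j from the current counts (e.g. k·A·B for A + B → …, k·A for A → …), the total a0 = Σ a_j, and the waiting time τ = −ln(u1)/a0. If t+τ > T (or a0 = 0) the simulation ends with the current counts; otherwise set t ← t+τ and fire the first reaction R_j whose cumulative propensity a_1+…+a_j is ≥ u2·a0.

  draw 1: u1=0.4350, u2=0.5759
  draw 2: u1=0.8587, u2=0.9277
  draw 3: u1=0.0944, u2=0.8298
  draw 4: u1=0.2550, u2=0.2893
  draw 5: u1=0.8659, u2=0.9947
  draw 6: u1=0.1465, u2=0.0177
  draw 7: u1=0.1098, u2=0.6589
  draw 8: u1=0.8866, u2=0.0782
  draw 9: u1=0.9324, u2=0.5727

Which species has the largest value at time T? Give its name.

t=0.000: R=4 D=7 B=4 E=3 X=5
Draw 1: a1=1.780, a2=0.612, a3=0.978, a0=3.370; τ=−ln(0.4350)/3.370=0.247 → t=0.247; u2·a0=0.5759·3.370=1.941; a1=1.780 < 1.941 ≤ a1+a2=2.392 → R2 fires; R=4 D=8 B=5 E=2 X=5
Draw 2: a1=1.780, a2=0.408, a3=0.652, a0=2.840; τ=−ln(0.8587)/2.840=0.054 → t=0.301; u2·a0=0.9277·2.840=2.635; a1+a2=2.188 < 2.635 ≤ a1+…+a3=2.840 → R3 fires; R=5 D=8 B=7 E=1 X=5
Draw 3: a1=2.225, a2=0.204, a3=0.326, a0=2.755; τ=−ln(0.0944)/2.755=0.857 → t=1.157; u2·a0=0.8298·2.755=2.286; a1=2.225 < 2.286 ≤ a1+a2=2.429 → R2 fires; R=5 D=9 B=8 E=0 X=5
Draw 4: a1=2.225, a2=0.000, a3=0.000, a0=2.225; τ=−ln(0.2550)/2.225=0.614 → t=1.772; u2·a0=0.2893·2.225=0.644 ≤ a1=2.225 → R1 fires; R=6 D=9 B=8 E=0 X=7
Draw 5: a1=2.670, a2=0.000, a3=0.000, a0=2.670; τ=−ln(0.8659)/2.670=0.054 → t=1.825; u2·a0=0.9947·2.670=2.656 ≤ a1=2.670 → R1 fires; R=7 D=9 B=8 E=0 X=9
Draw 6: a1=3.115, a2=0.000, a3=0.000, a0=3.115; τ=−ln(0.1465)/3.115=0.617 → t=2.442; u2·a0=0.0177·3.115=0.055 ≤ a1=3.115 → R1 fires; R=8 D=9 B=8 E=0 X=11
Draw 7: a1=3.560, a2=0.000, a3=0.000, a0=3.560; τ=−ln(0.1098)/3.560=0.621 → t=3.063; u2·a0=0.6589·3.560=2.346 ≤ a1=3.560 → R1 fires; R=9 D=9 B=8 E=0 X=13
Draw 8: a1=4.005, a2=0.000, a3=0.000, a0=4.005; τ=−ln(0.8866)/4.005=0.030 → t=3.093; u2·a0=0.0782·4.005=0.313 ≤ a1=4.005 → R1 fires; R=10 D=9 B=8 E=0 X=15
Draw 9: a1=4.450, a2=0.000, a3=0.000, a0=4.450; τ=−ln(0.9324)/4.450=0.016 → t=3.108 > T=3.1: stop.
At T=3.1: R=10 D=9 B=8 E=0 X=15; the largest is X.

Dominant species at T: X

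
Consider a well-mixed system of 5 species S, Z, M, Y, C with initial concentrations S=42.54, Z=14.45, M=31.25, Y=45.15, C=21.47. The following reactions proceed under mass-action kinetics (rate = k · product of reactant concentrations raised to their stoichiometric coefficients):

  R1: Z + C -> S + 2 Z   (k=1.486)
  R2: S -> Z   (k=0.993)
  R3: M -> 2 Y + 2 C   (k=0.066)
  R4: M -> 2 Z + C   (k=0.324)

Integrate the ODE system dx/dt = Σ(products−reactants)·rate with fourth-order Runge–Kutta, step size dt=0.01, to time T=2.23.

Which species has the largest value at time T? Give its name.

RK4 with dt=0.01: 223 steps to T=2.23. Trajectory (selected grid times):
t=0.00: S=42.54 Z=14.45 M=31.25 Y=45.15 C=21.47
t=0.25: S=53.29 Z=57.95 M=28.35 Y=46.13 C=0.15
t=0.50: S=44.34 Z=77.53 M=25.71 Y=47.02 C=0.10
t=0.74: S=37.34 Z=93.77 M=23.42 Y=47.80 C=0.08
t=0.99: S=31.40 Z=108.45 M=21.24 Y=48.54 C=0.06
t=1.24: S=26.54 Z=121.22 M=19.27 Y=49.21 C=0.05
t=1.49: S=22.57 Z=132.37 M=17.48 Y=49.81 C=0.04
t=1.73: S=19.41 Z=141.79 M=15.92 Y=50.34 C=0.03
t=1.98: S=16.67 Z=150.45 M=14.44 Y=50.84 C=0.03
t=2.23: S=14.40 Z=158.10 M=13.10 Y=51.29 C=0.03
At T=2.23: S=14.40 Z=158.10 M=13.10 Y=51.29 C=0.03; the largest is Z.

Dominant species at T: Z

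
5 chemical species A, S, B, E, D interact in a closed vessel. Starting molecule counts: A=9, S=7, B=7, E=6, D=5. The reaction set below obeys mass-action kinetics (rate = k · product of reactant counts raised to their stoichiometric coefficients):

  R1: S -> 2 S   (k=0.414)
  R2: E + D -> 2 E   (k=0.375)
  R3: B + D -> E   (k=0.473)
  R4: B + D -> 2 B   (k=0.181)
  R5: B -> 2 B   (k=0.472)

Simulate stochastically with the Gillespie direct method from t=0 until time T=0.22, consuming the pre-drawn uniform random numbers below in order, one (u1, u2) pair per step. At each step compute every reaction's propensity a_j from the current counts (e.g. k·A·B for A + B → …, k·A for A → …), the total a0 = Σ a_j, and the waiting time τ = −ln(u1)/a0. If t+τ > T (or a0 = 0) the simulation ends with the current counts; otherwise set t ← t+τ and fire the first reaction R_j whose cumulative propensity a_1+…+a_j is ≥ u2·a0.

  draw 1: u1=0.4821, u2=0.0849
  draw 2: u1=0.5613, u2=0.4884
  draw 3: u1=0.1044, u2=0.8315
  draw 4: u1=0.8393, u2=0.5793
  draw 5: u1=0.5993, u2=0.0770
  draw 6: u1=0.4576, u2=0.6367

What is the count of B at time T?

B at T = 6

t=0.000: A=9 S=7 B=7 E=6 D=5
Draw 1: a1=2.898, a2=11.250, a3=16.555, a4=6.335, a5=3.304, a0=40.342; τ=−ln(0.4821)/40.342=0.018 → t=0.018; u2·a0=0.0849·40.342=3.425; a1=2.898 < 3.425 ≤ a1+a2=14.148 → R2 fires; A=9 S=7 B=7 E=7 D=4
Draw 2: a1=2.898, a2=10.500, a3=13.244, a4=5.068, a5=3.304, a0=35.014; τ=−ln(0.5613)/35.014=0.016 → t=0.035; u2·a0=0.4884·35.014=17.101; a1+a2=13.398 < 17.101 ≤ a1+…+a3=26.642 → R3 fires; A=9 S=7 B=6 E=8 D=3
Draw 3: a1=2.898, a2=9.000, a3=8.514, a4=3.258, a5=2.832, a0=26.502; τ=−ln(0.1044)/26.502=0.085 → t=0.120; u2·a0=0.8315·26.502=22.036; a1+…+a3=20.412 < 22.036 ≤ a1+…+a4=23.670 → R4 fires; A=9 S=7 B=7 E=8 D=2
Draw 4: a1=2.898, a2=6.000, a3=6.622, a4=2.534, a5=3.304, a0=21.358; τ=−ln(0.8393)/21.358=0.008 → t=0.128; u2·a0=0.5793·21.358=12.373; a1+a2=8.898 < 12.373 ≤ a1+…+a3=15.520 → R3 fires; A=9 S=7 B=6 E=9 D=1
Draw 5: a1=2.898, a2=3.375, a3=2.838, a4=1.086, a5=2.832, a0=13.029; τ=−ln(0.5993)/13.029=0.039 → t=0.167; u2·a0=0.0770·13.029=1.003 ≤ a1=2.898 → R1 fires; A=9 S=8 B=6 E=9 D=1
Draw 6: a1=3.312, a2=3.375, a3=2.838, a4=1.086, a5=2.832, a0=13.443; τ=−ln(0.4576)/13.443=0.058 → t=0.225 > T=0.22: stop.
Read off B at T=0.22: 6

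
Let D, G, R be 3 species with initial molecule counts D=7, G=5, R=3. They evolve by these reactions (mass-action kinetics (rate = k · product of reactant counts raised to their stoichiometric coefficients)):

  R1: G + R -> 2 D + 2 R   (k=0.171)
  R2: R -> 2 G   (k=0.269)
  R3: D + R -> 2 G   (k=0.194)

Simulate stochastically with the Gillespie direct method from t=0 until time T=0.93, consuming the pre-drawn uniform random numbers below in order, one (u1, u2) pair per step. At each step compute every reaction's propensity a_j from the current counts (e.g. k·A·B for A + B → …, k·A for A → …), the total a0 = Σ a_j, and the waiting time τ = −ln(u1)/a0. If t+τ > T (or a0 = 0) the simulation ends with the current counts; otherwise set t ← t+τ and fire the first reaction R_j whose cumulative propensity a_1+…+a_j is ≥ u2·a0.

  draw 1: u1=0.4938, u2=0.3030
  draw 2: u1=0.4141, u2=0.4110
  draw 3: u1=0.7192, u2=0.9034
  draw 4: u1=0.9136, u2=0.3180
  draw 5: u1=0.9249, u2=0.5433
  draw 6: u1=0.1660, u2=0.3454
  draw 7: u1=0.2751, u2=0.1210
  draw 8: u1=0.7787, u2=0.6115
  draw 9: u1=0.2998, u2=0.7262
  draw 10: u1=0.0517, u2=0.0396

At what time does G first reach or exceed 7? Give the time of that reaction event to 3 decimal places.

t=0.000: D=7 G=5 R=3
Draw 1: a1=2.565, a2=0.807, a3=4.074, a0=7.446; τ=−ln(0.4938)/7.446=0.095 → t=0.095; u2·a0=0.3030·7.446=2.256 ≤ a1=2.565 → R1 fires; D=9 G=4 R=4
Draw 2: a1=2.736, a2=1.076, a3=6.984, a0=10.796; τ=−ln(0.4141)/10.796=0.082 → t=0.176; u2·a0=0.4110·10.796=4.437; a1+a2=3.812 < 4.437 ≤ a1+…+a3=10.796 → R3 fires; D=8 G=6 R=3
Draw 3: a1=3.078, a2=0.807, a3=4.656, a0=8.541; τ=−ln(0.7192)/8.541=0.039 → t=0.215; u2·a0=0.9034·8.541=7.716; a1+a2=3.885 < 7.716 ≤ a1+…+a3=8.541 → R3 fires; D=7 G=8 R=2
Draw 4: a1=2.736, a2=0.538, a3=2.716, a0=5.990; τ=−ln(0.9136)/5.990=0.015 → t=0.230; u2·a0=0.3180·5.990=1.905 ≤ a1=2.736 → R1 fires; D=9 G=7 R=3
Draw 5: a1=3.591, a2=0.807, a3=5.238, a0=9.636; τ=−ln(0.9249)/9.636=0.008 → t=0.238; u2·a0=0.5433·9.636=5.235; a1+a2=4.398 < 5.235 ≤ a1+…+a3=9.636 → R3 fires; D=8 G=9 R=2
Draw 6: a1=3.078, a2=0.538, a3=3.104, a0=6.720; τ=−ln(0.1660)/6.720=0.267 → t=0.505; u2·a0=0.3454·6.720=2.321 ≤ a1=3.078 → R1 fires; D=10 G=8 R=3
Draw 7: a1=4.104, a2=0.807, a3=5.820, a0=10.731; τ=−ln(0.2751)/10.731=0.120 → t=0.626; u2·a0=0.1210·10.731=1.298 ≤ a1=4.104 → R1 fires; D=12 G=7 R=4
Draw 8: a1=4.788, a2=1.076, a3=9.312, a0=15.176; τ=−ln(0.7787)/15.176=0.016 → t=0.642; u2·a0=0.6115·15.176=9.280; a1+a2=5.864 < 9.280 ≤ a1+…+a3=15.176 → R3 fires; D=11 G=9 R=3
Draw 9: a1=4.617, a2=0.807, a3=6.402, a0=11.826; τ=−ln(0.2998)/11.826=0.102 → t=0.744; u2·a0=0.7262·11.826=8.588; a1+a2=5.424 < 8.588 ≤ a1+…+a3=11.826 → R3 fires; D=10 G=11 R=2
Draw 10: a1=3.762, a2=0.538, a3=3.880, a0=8.180; τ=−ln(0.0517)/8.180=0.362 → t=1.106 > T=0.93: stop.
G first becomes ≥ 7 when it reaches 8 at the event at t=0.215.

Threshold first reached at t = 0.215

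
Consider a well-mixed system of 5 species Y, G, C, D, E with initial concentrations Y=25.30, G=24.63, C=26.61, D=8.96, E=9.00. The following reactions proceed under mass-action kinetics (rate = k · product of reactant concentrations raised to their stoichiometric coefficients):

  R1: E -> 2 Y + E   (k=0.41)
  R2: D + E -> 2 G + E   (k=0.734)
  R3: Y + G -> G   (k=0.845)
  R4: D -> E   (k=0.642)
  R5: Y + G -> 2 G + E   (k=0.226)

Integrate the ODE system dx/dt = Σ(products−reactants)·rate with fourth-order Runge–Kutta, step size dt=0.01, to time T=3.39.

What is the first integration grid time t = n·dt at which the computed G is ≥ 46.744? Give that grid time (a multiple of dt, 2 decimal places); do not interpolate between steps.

Threshold first reached at t = 0.29

RK4 with dt=0.01: 339 steps to T=3.39. Trajectory (selected grid times):
t=0.00: Y=25.30 G=24.63 C=26.61 D=8.96 E=9.00
t=0.28: Y=0.26 G=46.70 C=26.61 D=0.39 E=15.51
t=0.29: Y=0.25 G=46.81 C=26.61 D=0.34 E=15.54
t=0.38: Y=0.25 G=47.49 C=26.61 D=0.11 E=15.80
t=0.75: Y=0.26 G=48.75 C=26.61 D=0.00 E=16.85
t=1.13: Y=0.28 G=49.89 C=26.61 D=0.00 E=17.99
t=1.51: Y=0.29 G=51.11 C=26.61 D=0.00 E=19.21
t=1.88: Y=0.30 G=52.38 C=26.61 D=0.00 E=20.48
t=2.26: Y=0.31 G=53.77 C=26.61 D=0.00 E=21.87
t=2.64: Y=0.32 G=55.25 C=26.61 D=0.00 E=23.35
t=3.01: Y=0.34 G=56.79 C=26.61 D=0.00 E=24.89
t=3.39: Y=0.35 G=58.48 C=26.61 D=0.00 E=26.58
G(0.28)=46.702 < 46.744 but G(0.29)=46.812 ≥ 46.744, so the first grid time is t=0.29.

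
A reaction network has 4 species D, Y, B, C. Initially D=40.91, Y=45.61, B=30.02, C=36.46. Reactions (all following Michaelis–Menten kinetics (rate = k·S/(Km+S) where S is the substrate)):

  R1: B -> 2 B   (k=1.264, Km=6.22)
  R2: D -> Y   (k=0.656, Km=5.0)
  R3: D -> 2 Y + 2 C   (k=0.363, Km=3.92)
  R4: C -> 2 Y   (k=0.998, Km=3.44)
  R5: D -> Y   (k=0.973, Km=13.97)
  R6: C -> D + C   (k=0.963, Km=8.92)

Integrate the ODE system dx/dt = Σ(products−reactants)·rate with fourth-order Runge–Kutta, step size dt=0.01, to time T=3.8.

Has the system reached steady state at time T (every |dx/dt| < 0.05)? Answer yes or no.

RK4 with dt=0.01: 380 steps to T=3.8. Trajectory (selected grid times):
t=0.00: D=40.91 Y=45.61 B=30.02 C=36.46
t=0.42: D=40.55 Y=47.20 B=30.46 C=36.36
t=0.84: D=40.18 Y=48.80 B=30.90 C=36.25
t=1.27: D=39.81 Y=50.43 B=31.35 C=36.14
t=1.69: D=39.45 Y=52.01 B=31.80 C=36.04
t=2.11: D=39.09 Y=53.60 B=32.24 C=35.93
t=2.53: D=38.73 Y=55.19 B=32.69 C=35.83
t=2.96: D=38.36 Y=56.81 B=33.15 C=35.72
t=3.38: D=38.01 Y=58.40 B=33.59 C=35.61
t=3.80: D=37.65 Y=59.98 B=34.04 C=35.51
Rates at T: R1=1.0687, R2=0.5791, R3=0.3288, R4=0.9099, R5=0.7097, R6=0.7696
dx/dt at T (Σ net stoichiometry × rate): D=-0.8479, Y=+3.7660, B=+1.0687, C=-0.2523
Largest |dx/dt| is |+3.7660| (Y) ≥ 0.05 → not steady.

Steady state at T: no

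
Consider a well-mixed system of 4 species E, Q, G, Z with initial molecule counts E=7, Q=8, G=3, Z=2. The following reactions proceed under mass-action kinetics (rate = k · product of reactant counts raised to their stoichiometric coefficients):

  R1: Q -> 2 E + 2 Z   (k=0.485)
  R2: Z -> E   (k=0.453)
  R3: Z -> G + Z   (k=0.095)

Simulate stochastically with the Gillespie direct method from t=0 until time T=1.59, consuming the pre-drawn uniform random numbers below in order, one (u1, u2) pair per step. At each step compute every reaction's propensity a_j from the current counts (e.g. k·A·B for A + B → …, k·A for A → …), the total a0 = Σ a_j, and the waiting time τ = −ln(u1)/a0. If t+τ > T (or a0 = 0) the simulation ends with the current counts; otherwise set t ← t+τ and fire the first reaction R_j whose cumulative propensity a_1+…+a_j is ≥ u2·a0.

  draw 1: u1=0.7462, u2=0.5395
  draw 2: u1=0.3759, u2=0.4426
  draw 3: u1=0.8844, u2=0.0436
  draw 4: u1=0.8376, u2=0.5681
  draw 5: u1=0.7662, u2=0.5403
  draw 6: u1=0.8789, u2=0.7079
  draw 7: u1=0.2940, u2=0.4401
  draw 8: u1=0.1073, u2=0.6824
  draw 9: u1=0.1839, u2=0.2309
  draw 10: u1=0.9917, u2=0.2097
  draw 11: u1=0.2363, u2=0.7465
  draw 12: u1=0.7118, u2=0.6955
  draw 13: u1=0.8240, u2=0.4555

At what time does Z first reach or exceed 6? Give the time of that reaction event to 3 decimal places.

t=0.000: E=7 Q=8 G=3 Z=2
Draw 1: a1=3.880, a2=0.906, a3=0.190, a0=4.976; τ=−ln(0.7462)/4.976=0.059 → t=0.059; u2·a0=0.5395·4.976=2.685 ≤ a1=3.880 → R1 fires; E=9 Q=7 G=3 Z=4
Draw 2: a1=3.395, a2=1.812, a3=0.380, a0=5.587; τ=−ln(0.3759)/5.587=0.175 → t=0.234; u2·a0=0.4426·5.587=2.473 ≤ a1=3.395 → R1 fires; E=11 Q=6 G=3 Z=6
Draw 3: a1=2.910, a2=2.718, a3=0.570, a0=6.198; τ=−ln(0.8844)/6.198=0.020 → t=0.254; u2·a0=0.0436·6.198=0.270 ≤ a1=2.910 → R1 fires; E=13 Q=5 G=3 Z=8
Draw 4: a1=2.425, a2=3.624, a3=0.760, a0=6.809; τ=−ln(0.8376)/6.809=0.026 → t=0.280; u2·a0=0.5681·6.809=3.868; a1=2.425 < 3.868 ≤ a1+a2=6.049 → R2 fires; E=14 Q=5 G=3 Z=7
Draw 5: a1=2.425, a2=3.171, a3=0.665, a0=6.261; τ=−ln(0.7662)/6.261=0.043 → t=0.322; u2·a0=0.5403·6.261=3.383; a1=2.425 < 3.383 ≤ a1+a2=5.596 → R2 fires; E=15 Q=5 G=3 Z=6
Draw 6: a1=2.425, a2=2.718, a3=0.570, a0=5.713; τ=−ln(0.8789)/5.713=0.023 → t=0.345; u2·a0=0.7079·5.713=4.044; a1=2.425 < 4.044 ≤ a1+a2=5.143 → R2 fires; E=16 Q=5 G=3 Z=5
Draw 7: a1=2.425, a2=2.265, a3=0.475, a0=5.165; τ=−ln(0.2940)/5.165=0.237 → t=0.582; u2·a0=0.4401·5.165=2.273 ≤ a1=2.425 → R1 fires; E=18 Q=4 G=3 Z=7
Draw 8: a1=1.940, a2=3.171, a3=0.665, a0=5.776; τ=−ln(0.1073)/5.776=0.386 → t=0.968; u2·a0=0.6824·5.776=3.942; a1=1.940 < 3.942 ≤ a1+a2=5.111 → R2 fires; E=19 Q=4 G=3 Z=6
Draw 9: a1=1.940, a2=2.718, a3=0.570, a0=5.228; τ=−ln(0.1839)/5.228=0.324 → t=1.292; u2·a0=0.2309·5.228=1.207 ≤ a1=1.940 → R1 fires; E=21 Q=3 G=3 Z=8
Draw 10: a1=1.455, a2=3.624, a3=0.760, a0=5.839; τ=−ln(0.9917)/5.839=0.001 → t=1.294; u2·a0=0.2097·5.839=1.224 ≤ a1=1.455 → R1 fires; E=23 Q=2 G=3 Z=10
Draw 11: a1=0.970, a2=4.530, a3=0.950, a0=6.450; τ=−ln(0.2363)/6.450=0.224 → t=1.517; u2·a0=0.7465·6.450=4.815; a1=0.970 < 4.815 ≤ a1+a2=5.500 → R2 fires; E=24 Q=2 G=3 Z=9
Draw 12: a1=0.970, a2=4.077, a3=0.855, a0=5.902; τ=−ln(0.7118)/5.902=0.058 → t=1.575; u2·a0=0.6955·5.902=4.105; a1=0.970 < 4.105 ≤ a1+a2=5.047 → R2 fires; E=25 Q=2 G=3 Z=8
Draw 13: a1=0.970, a2=3.624, a3=0.760, a0=5.354; τ=−ln(0.8240)/5.354=0.036 → t=1.611 > T=1.59: stop.
Z first becomes ≥ 6 when it reaches 6 at the event at t=0.234.

Threshold first reached at t = 0.234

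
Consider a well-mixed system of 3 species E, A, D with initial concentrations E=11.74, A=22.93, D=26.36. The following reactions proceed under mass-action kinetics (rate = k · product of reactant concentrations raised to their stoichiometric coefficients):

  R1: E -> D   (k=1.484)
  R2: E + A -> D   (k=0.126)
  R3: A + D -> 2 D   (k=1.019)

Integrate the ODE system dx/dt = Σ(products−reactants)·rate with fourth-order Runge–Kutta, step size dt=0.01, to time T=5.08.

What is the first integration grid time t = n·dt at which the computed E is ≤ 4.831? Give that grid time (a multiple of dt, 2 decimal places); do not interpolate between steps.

RK4 with dt=0.01: 508 steps to T=5.08. Trajectory (selected grid times):
t=0.00: E=11.74 A=22.93 D=26.36
t=0.54: E=4.89 A=0.00 D=55.33
t=0.55: E=4.82 A=0.00 D=55.40
t=0.56: E=4.75 A=0.00 D=55.47
t=1.13: E=2.04 A=0.00 D=58.18
t=1.69: E=0.89 A=0.00 D=59.33
t=2.26: E=0.38 A=0.00 D=59.84
t=2.82: E=0.17 A=0.00 D=60.05
t=3.39: E=0.07 A=0.00 D=60.15
t=3.95: E=0.03 A=0.00 D=60.19
t=4.52: E=0.01 A=0.00 D=60.21
t=5.08: E=0.01 A=0.00 D=60.21
E(0.54)=4.893 > 4.831 but E(0.55)=4.821 ≤ 4.831, so the first grid time is t=0.55.

Threshold first reached at t = 0.55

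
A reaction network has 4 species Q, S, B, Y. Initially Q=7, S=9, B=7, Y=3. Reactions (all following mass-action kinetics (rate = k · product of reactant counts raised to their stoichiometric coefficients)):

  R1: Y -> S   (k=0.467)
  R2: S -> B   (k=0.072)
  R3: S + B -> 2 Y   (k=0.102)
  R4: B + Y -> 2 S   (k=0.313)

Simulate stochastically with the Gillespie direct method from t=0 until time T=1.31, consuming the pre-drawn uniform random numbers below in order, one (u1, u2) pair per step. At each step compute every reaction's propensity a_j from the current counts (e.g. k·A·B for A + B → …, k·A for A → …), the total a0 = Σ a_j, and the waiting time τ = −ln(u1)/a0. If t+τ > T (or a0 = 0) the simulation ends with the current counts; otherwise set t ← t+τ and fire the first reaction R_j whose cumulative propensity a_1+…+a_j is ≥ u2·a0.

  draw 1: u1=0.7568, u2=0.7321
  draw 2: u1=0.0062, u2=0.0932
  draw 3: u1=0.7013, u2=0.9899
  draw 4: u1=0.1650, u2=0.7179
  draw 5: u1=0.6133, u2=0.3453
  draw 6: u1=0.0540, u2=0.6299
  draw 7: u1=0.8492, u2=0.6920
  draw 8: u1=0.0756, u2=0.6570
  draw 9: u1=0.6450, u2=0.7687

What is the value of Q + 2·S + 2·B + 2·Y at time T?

Value at T = 45

Check how each reaction changes W = Q + 2·S + 2·B + 2·Y (weight of products minus weight of reactants):
R1: Y -> S: (2·1) − (2·1) = 2 − 2 = 0
R2: S -> B: (2·1) − (2·1) = 2 − 2 = 0
R3: S + B -> 2 Y: (2·2) − (2·1 + 2·1) = 4 − 4 = 0
R4: B + Y -> 2 S: (2·2) − (2·1 + 2·1) = 4 − 4 = 0
Every reaction leaves W unchanged, so W is conserved and no simulation is needed: W(T) = W(0) = 7 + 2·9 + 2·7 + 2·3 = 45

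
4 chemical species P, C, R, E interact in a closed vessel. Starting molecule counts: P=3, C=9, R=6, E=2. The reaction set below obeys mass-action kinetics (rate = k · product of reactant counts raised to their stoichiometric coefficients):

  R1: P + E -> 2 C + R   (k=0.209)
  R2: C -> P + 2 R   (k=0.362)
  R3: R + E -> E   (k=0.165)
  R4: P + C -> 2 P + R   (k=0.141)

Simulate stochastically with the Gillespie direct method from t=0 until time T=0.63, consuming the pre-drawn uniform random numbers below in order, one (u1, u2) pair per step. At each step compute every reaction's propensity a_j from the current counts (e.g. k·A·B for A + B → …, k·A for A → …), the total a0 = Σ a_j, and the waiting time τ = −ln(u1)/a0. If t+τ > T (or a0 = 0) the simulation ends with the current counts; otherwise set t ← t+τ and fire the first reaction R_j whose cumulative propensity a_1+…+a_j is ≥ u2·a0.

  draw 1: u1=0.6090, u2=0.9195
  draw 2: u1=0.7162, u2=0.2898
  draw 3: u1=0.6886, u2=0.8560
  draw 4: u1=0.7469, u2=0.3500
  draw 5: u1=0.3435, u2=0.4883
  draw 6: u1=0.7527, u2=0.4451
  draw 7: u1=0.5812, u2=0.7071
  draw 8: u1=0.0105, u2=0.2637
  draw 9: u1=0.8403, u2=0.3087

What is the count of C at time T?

t=0.000: P=3 C=9 R=6 E=2
Draw 1: a1=1.254, a2=3.258, a3=1.980, a4=3.807, a0=10.299; τ=−ln(0.6090)/10.299=0.048 → t=0.048; u2·a0=0.9195·10.299=9.470; a1+…+a3=6.492 < 9.470 ≤ a1+…+a4=10.299 → R4 fires; P=4 C=8 R=7 E=2
Draw 2: a1=1.672, a2=2.896, a3=2.310, a4=4.512, a0=11.390; τ=−ln(0.7162)/11.390=0.029 → t=0.077; u2·a0=0.2898·11.390=3.301; a1=1.672 < 3.301 ≤ a1+a2=4.568 → R2 fires; P=5 C=7 R=9 E=2
Draw 3: a1=2.090, a2=2.534, a3=2.970, a4=4.935, a0=12.529; τ=−ln(0.6886)/12.529=0.030 → t=0.107; u2·a0=0.8560·12.529=10.725; a1+…+a3=7.594 < 10.725 ≤ a1+…+a4=12.529 → R4 fires; P=6 C=6 R=10 E=2
Draw 4: a1=2.508, a2=2.172, a3=3.300, a4=5.076, a0=13.056; τ=−ln(0.7469)/13.056=0.022 → t=0.130; u2·a0=0.3500·13.056=4.570; a1=2.508 < 4.570 ≤ a1+a2=4.680 → R2 fires; P=7 C=5 R=12 E=2
Draw 5: a1=2.926, a2=1.810, a3=3.960, a4=4.935, a0=13.631; τ=−ln(0.3435)/13.631=0.078 → t=0.208; u2·a0=0.4883·13.631=6.656; a1+a2=4.736 < 6.656 ≤ a1+…+a3=8.696 → R3 fires; P=7 C=5 R=11 E=2
Draw 6: a1=2.926, a2=1.810, a3=3.630, a4=4.935, a0=13.301; τ=−ln(0.7527)/13.301=0.021 → t=0.229; u2·a0=0.4451·13.301=5.920; a1+a2=4.736 < 5.920 ≤ a1+…+a3=8.366 → R3 fires; P=7 C=5 R=10 E=2
Draw 7: a1=2.926, a2=1.810, a3=3.300, a4=4.935, a0=12.971; τ=−ln(0.5812)/12.971=0.042 → t=0.271; u2·a0=0.7071·12.971=9.172; a1+…+a3=8.036 < 9.172 ≤ a1+…+a4=12.971 → R4 fires; P=8 C=4 R=11 E=2
Draw 8: a1=3.344, a2=1.448, a3=3.630, a4=4.512, a0=12.934; τ=−ln(0.0105)/12.934=0.352 → t=0.623; u2·a0=0.2637·12.934=3.411; a1=3.344 < 3.411 ≤ a1+a2=4.792 → R2 fires; P=9 C=3 R=13 E=2
Draw 9: a1=3.762, a2=1.086, a3=4.290, a4=3.807, a0=12.945; τ=−ln(0.8403)/12.945=0.013 → t=0.637 > T=0.63: stop.
Read off C at T=0.63: 3

C at T = 3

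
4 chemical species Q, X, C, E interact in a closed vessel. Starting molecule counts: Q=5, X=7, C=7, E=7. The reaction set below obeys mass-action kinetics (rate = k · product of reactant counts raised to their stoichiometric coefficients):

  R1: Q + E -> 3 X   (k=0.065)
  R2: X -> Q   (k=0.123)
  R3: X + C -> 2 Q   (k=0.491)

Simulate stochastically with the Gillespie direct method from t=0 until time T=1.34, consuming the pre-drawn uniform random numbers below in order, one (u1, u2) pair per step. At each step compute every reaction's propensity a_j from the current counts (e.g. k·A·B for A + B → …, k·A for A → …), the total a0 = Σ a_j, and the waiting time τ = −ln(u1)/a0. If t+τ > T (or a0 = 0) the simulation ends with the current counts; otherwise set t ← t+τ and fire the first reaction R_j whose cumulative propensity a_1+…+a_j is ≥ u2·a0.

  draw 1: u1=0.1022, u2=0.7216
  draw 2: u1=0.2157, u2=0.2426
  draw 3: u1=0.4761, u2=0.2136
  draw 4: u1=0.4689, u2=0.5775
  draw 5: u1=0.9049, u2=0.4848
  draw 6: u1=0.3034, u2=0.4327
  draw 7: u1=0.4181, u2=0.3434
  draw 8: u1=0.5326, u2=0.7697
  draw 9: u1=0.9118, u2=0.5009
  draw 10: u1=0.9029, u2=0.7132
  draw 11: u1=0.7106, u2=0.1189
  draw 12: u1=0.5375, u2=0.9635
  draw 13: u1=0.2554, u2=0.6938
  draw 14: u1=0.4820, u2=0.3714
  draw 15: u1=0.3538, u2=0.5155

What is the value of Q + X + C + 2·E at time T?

Check how each reaction changes W = Q + X + C + 2·E (weight of products minus weight of reactants):
R1: Q + E -> 3 X: (1·3) − (1·1 + 2·1) = 3 − 3 = 0
R2: X -> Q: (1·1) − (1·1) = 1 − 1 = 0
R3: X + C -> 2 Q: (1·2) − (1·1 + 1·1) = 2 − 2 = 0
Every reaction leaves W unchanged, so W is conserved and no simulation is needed: W(T) = W(0) = 5 + 7 + 7 + 2·7 = 33

Value at T = 33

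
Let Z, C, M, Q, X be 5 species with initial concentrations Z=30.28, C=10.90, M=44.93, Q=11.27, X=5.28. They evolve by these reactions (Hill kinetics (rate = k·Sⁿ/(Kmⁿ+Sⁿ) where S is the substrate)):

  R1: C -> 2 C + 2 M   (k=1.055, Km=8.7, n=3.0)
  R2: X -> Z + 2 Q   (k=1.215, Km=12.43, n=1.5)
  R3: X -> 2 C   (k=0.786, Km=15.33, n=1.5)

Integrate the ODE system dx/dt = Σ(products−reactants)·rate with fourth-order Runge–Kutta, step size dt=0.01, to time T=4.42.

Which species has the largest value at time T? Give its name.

Dominant species at T: M

RK4 with dt=0.01: 442 steps to T=4.42. Trajectory (selected grid times):
t=0.00: Z=30.28 C=10.90 M=44.93 Q=11.27 X=5.28
t=0.49: Z=30.41 C=11.38 M=45.63 Q=11.52 X=5.09
t=0.98: Z=30.53 C=11.86 M=46.36 Q=11.76 X=4.91
t=1.47: Z=30.64 C=12.35 M=47.11 Q=12.00 X=4.74
t=1.96: Z=30.75 C=12.85 M=47.89 Q=12.22 X=4.57
t=2.46: Z=30.86 C=13.37 M=48.71 Q=12.43 X=4.41
t=2.95: Z=30.96 C=13.88 M=49.53 Q=12.64 X=4.26
t=3.44: Z=31.06 C=14.39 M=50.36 Q=12.83 X=4.11
t=3.93: Z=31.15 C=14.91 M=51.22 Q=13.02 X=3.97
t=4.42: Z=31.24 C=15.44 M=52.09 Q=13.20 X=3.84
At T=4.42: Z=31.24 C=15.44 M=52.09 Q=13.20 X=3.84; the largest is M.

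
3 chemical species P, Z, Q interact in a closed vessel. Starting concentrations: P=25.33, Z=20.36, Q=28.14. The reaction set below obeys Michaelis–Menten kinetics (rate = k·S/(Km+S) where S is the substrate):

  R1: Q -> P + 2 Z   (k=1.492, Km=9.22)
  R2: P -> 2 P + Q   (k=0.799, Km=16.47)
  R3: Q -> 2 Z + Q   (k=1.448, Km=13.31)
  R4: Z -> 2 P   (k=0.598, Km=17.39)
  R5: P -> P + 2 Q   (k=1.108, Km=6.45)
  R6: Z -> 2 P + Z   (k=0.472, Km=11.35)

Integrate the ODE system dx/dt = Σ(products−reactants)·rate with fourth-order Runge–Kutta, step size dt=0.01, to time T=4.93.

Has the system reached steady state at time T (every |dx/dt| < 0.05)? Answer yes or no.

Steady state at T: no

RK4 with dt=0.01: 493 steps to T=4.93. Trajectory (selected grid times):
t=0.00: P=25.33 Z=20.36 Q=28.14
t=0.55: P=26.92 Z=22.50 Q=28.77
t=1.10: P=28.55 Z=24.65 Q=29.41
t=1.64: P=30.18 Z=26.77 Q=30.05
t=2.19: P=31.87 Z=28.93 Q=30.72
t=2.74: P=33.59 Z=31.11 Q=31.40
t=3.29: P=35.33 Z=33.29 Q=32.08
t=3.83: P=37.07 Z=35.44 Q=32.77
t=4.38: P=38.86 Z=37.63 Q=33.47
t=4.93: P=40.67 Z=39.84 Q=34.19
Rates at T: R1=1.1751, R2=0.5687, R3=1.0422, R4=0.4163, R5=0.9563, R6=0.3673
dx/dt at T (Σ net stoichiometry × rate): P=+3.3111, Z=+4.0184, Q=+1.3063
Largest |dx/dt| is |+4.0184| (Z) ≥ 0.05 → not steady.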